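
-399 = -399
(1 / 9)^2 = 1 / 81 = 0.01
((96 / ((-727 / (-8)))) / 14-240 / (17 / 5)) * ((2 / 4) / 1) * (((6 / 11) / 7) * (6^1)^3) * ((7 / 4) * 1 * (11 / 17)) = -988244064 / 1470721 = -671.95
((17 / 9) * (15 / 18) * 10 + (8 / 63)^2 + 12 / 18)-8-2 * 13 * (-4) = 112.42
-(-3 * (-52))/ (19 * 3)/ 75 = -52/ 1425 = -0.04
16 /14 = 1.14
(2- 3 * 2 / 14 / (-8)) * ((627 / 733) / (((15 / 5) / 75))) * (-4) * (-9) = 16223625 / 10262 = 1580.94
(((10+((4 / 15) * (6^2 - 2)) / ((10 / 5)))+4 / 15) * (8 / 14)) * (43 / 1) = 12728 / 35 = 363.66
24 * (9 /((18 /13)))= 156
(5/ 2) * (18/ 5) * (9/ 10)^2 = 729/ 100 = 7.29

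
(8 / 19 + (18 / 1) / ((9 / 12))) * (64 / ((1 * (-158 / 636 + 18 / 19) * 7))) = 9443328 / 29561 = 319.45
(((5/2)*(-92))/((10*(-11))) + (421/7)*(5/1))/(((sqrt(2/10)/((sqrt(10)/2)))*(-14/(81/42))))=-786915*sqrt(2)/7546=-147.48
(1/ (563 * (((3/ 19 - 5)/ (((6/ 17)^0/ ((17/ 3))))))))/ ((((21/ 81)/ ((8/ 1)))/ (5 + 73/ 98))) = -1539/ 134113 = -0.01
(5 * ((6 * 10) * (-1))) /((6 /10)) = -500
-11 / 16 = -0.69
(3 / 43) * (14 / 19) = 42 / 817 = 0.05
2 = 2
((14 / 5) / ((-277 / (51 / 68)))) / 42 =-1 / 5540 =-0.00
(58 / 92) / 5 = 29 / 230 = 0.13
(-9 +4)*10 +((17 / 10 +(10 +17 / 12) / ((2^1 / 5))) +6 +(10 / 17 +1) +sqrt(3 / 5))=-24827 / 2040 +sqrt(15) / 5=-11.40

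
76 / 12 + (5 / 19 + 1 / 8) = 3065 / 456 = 6.72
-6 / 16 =-3 / 8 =-0.38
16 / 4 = 4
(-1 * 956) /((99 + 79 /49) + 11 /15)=-702660 /74489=-9.43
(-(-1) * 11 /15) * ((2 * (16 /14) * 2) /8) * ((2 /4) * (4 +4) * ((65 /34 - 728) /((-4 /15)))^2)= 100558914885 /8092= 12426954.39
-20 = -20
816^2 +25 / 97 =64588057 / 97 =665856.26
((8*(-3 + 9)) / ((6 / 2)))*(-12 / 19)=-10.11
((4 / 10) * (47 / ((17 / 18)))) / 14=1.42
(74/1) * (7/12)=259/6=43.17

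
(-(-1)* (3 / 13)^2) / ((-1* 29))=-0.00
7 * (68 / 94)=5.06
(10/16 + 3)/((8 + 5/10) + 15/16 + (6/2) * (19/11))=638/2573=0.25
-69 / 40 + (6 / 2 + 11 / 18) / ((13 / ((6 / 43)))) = -8701 / 5160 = -1.69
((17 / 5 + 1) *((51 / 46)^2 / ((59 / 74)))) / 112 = 1058607 / 17478160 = 0.06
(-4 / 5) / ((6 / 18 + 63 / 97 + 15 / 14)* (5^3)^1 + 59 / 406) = -236292 / 75886985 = -0.00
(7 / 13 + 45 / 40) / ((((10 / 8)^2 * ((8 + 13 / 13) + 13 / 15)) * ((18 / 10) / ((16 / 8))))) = 173 / 1443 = 0.12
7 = 7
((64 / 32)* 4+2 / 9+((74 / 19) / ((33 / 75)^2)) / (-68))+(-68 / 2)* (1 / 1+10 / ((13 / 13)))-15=-268083007 / 703494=-381.07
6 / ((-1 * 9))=-2 / 3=-0.67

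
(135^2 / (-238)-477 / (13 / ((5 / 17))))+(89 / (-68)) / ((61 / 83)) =-33650647 / 377468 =-89.15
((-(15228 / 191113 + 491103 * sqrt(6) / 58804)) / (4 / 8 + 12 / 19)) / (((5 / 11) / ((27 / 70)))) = -64448703 * sqrt(6) / 10290700 - 85931604 / 1438125325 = -15.40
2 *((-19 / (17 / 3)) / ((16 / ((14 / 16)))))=-399 / 1088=-0.37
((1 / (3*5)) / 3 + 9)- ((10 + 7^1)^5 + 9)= -63893564 / 45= -1419856.98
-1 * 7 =-7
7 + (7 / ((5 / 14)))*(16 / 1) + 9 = 1648 / 5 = 329.60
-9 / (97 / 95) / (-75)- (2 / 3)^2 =-1427 / 4365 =-0.33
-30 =-30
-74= -74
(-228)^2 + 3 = 51987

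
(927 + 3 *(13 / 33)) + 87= 11167 / 11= 1015.18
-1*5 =-5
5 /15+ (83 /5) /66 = 193 /330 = 0.58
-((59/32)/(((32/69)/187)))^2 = -552694.96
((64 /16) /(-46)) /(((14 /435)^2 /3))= -567675 /2254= -251.85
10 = 10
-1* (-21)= 21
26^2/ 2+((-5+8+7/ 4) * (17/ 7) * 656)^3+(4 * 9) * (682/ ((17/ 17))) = 148641177171318/ 343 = 433356201665.65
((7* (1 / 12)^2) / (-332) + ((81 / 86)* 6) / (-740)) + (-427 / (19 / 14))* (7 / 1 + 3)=-22735145859599 / 7225940160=-3146.32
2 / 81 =0.02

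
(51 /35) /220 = 51 /7700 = 0.01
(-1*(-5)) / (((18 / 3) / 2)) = 1.67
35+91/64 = 2331/64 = 36.42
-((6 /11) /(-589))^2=-36 /41977441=-0.00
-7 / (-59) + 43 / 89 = 3160 / 5251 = 0.60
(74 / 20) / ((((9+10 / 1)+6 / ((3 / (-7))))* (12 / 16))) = 74 / 75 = 0.99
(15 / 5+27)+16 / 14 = 218 / 7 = 31.14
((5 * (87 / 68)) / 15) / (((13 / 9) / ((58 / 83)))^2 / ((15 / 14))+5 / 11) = 325958985 / 3395400038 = 0.10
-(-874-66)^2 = -883600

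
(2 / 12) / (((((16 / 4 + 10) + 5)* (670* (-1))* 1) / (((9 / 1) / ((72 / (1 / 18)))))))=-1 / 10998720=-0.00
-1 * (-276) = 276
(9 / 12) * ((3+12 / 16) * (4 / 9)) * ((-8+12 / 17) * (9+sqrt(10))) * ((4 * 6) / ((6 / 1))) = -5580 / 17 - 620 * sqrt(10) / 17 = -443.57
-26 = -26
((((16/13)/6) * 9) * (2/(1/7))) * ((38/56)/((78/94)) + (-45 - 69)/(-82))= 395428/6929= 57.07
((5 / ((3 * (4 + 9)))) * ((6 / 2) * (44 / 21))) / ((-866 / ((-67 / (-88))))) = -0.00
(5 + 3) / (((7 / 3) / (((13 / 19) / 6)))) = 0.39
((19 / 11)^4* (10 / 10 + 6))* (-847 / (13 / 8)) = -51085832 / 1573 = -32476.69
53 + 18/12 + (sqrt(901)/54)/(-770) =109/2 - sqrt(901)/41580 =54.50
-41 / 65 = -0.63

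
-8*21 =-168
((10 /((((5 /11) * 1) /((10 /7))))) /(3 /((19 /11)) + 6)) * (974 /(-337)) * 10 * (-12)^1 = 162852800 /115591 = 1408.87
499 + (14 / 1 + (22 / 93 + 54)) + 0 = 52753 / 93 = 567.24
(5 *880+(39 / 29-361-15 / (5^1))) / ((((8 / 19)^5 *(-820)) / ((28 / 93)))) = -2029363694519 / 18116935680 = -112.01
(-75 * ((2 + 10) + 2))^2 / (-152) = -275625 / 38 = -7253.29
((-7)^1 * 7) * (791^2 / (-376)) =30658369 / 376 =81538.22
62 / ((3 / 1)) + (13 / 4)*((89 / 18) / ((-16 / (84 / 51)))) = 93085 / 4896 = 19.01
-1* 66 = -66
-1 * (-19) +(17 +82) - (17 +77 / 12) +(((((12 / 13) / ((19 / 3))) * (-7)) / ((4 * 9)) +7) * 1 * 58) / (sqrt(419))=114.34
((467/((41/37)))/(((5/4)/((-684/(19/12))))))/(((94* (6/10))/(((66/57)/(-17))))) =109479744/622421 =175.89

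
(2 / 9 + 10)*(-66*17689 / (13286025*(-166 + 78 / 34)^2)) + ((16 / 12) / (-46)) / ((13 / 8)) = -0.02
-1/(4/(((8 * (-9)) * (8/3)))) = 48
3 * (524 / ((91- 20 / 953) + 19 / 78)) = 116853048 / 6780941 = 17.23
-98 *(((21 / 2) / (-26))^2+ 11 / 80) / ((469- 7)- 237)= -24892 / 190125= -0.13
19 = 19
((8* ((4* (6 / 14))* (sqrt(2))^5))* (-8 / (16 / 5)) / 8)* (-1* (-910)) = -15600* sqrt(2) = -22061.73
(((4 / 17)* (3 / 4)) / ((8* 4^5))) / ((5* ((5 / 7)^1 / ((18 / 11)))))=189 / 19148800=0.00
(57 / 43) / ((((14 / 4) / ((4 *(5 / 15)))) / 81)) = 12312 / 301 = 40.90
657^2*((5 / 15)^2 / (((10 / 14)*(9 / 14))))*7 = 3655694 / 5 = 731138.80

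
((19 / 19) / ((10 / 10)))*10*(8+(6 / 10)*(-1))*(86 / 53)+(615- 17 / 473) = 18426706 / 25069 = 735.04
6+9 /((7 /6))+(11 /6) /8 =4685 /336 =13.94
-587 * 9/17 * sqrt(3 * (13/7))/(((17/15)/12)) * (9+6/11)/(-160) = 713205 * sqrt(273)/25432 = 463.36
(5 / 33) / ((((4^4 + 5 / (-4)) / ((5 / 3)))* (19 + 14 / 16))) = 0.00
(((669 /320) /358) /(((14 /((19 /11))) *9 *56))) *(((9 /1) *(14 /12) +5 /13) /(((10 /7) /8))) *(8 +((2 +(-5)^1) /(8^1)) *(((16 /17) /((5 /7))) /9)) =1214658923 /1754520768000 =0.00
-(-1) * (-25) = -25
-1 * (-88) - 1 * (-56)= 144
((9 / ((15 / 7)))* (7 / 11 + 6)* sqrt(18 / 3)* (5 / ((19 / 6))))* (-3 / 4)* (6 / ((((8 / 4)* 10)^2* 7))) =-5913* sqrt(6) / 83600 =-0.17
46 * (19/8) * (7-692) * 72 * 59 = -317904390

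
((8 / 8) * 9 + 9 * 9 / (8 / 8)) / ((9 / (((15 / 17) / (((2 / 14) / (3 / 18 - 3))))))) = -175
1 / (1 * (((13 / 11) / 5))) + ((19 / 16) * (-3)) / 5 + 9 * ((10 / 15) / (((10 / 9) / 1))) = 1855 / 208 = 8.92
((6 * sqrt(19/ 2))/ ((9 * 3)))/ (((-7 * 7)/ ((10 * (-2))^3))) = 8000 * sqrt(38)/ 441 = 111.83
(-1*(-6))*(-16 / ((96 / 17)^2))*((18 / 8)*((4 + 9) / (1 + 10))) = -11271 / 1408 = -8.00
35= 35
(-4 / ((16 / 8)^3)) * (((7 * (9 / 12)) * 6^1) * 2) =-31.50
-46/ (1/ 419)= -19274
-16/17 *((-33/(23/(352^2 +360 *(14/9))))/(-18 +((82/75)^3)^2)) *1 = -5848106343750000000/566873092220983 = -10316.43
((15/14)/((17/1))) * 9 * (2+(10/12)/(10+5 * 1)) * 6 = 1665/238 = 7.00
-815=-815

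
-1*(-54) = 54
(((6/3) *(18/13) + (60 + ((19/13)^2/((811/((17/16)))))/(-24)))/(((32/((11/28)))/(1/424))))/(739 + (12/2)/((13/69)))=3303579655/1401159817494528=0.00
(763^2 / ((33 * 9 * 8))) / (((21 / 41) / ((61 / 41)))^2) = 44209201 / 21384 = 2067.40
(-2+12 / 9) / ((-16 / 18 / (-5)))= -15 / 4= -3.75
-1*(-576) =576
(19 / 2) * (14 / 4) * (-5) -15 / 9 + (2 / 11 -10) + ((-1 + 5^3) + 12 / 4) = -6697 / 132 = -50.73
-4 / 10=-2 / 5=-0.40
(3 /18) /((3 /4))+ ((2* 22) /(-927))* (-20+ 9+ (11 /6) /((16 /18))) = 799 /1236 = 0.65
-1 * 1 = -1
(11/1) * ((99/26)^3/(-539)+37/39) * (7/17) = 24052039/6274632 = 3.83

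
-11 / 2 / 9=-11 / 18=-0.61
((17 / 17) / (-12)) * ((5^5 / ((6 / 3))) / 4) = -32.55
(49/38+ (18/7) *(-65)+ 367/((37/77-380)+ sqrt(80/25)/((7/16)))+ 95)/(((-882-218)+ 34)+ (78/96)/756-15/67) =16123006513152 *sqrt(5)/3689213054605194349+ 4721585329632664224/70095048037498692631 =0.07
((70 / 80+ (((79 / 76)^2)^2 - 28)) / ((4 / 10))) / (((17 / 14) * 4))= -30309963005 / 2268627968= -13.36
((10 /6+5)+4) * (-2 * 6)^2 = 1536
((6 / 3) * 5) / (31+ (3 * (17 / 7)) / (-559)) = 19565 / 60626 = 0.32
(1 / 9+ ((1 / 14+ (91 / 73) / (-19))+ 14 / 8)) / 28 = 652537 / 9786672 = 0.07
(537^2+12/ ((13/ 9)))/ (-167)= -3748905/ 2171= -1726.81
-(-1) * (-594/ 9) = -66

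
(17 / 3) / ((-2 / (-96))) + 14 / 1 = 286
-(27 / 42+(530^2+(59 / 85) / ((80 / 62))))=-6685448103 / 23800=-280901.18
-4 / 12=-1 / 3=-0.33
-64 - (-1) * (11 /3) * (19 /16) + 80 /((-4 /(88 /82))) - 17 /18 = -484445 /5904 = -82.05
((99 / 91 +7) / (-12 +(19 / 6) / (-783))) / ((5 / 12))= -41492736 / 25659725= -1.62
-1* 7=-7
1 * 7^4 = 2401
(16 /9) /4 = 4 /9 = 0.44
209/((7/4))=836/7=119.43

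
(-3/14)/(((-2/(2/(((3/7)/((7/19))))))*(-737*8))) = -7/224048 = -0.00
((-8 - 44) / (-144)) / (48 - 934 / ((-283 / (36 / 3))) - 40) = 3679 / 484992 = 0.01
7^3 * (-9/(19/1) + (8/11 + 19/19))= 89866/209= 429.98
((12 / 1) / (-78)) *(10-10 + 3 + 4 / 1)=-14 / 13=-1.08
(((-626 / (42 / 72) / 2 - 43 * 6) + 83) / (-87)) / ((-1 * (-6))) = 4981 / 3654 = 1.36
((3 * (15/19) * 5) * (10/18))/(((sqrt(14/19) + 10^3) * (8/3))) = 46875/18999986 -375 * sqrt(266)/2887997872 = 0.00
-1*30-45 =-75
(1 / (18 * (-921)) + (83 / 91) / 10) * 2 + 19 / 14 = 11611979 / 7542990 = 1.54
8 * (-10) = -80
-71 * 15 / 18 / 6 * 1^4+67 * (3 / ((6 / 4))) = 4469 / 36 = 124.14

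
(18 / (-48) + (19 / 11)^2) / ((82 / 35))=88375 / 79376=1.11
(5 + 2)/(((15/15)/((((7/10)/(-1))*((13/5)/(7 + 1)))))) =-637/400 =-1.59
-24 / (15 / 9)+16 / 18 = -608 / 45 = -13.51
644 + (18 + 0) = 662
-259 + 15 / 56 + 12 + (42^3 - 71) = 4131135 / 56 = 73770.27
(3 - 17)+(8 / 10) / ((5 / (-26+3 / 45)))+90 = 26944 / 375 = 71.85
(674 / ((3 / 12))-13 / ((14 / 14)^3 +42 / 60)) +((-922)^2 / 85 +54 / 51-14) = 63382 / 5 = 12676.40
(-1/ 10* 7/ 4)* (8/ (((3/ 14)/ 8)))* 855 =-44688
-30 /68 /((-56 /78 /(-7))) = -585 /136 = -4.30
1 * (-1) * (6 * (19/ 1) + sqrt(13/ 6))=-114- sqrt(78)/ 6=-115.47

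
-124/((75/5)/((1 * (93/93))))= -124/15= -8.27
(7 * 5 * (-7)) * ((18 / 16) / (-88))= 2205 / 704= 3.13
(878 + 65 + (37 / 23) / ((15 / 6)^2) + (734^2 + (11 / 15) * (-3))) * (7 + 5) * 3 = 11171729088 / 575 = 19429094.07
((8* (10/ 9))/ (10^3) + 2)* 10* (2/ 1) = 1808/ 45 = 40.18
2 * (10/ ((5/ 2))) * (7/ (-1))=-56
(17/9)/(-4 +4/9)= -17/32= -0.53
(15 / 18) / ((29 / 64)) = 160 / 87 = 1.84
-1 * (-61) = 61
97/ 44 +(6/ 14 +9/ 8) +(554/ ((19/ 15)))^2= 42539393315/ 222376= 191294.89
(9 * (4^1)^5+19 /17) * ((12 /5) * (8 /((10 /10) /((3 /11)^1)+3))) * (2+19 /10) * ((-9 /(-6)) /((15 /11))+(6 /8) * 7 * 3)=18534508317 /10625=1744424.31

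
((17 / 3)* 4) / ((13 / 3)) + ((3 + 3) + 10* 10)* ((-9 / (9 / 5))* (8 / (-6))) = 27764 / 39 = 711.90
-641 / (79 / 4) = -2564 / 79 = -32.46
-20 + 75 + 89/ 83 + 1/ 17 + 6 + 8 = 98955/ 1411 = 70.13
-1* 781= -781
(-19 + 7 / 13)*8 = -1920 / 13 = -147.69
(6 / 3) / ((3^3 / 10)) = 20 / 27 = 0.74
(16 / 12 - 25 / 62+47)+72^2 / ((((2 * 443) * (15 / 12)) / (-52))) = -195.47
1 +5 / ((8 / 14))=39 / 4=9.75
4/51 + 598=30502/51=598.08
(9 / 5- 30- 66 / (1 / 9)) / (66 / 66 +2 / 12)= -18666 / 35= -533.31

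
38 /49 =0.78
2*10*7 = 140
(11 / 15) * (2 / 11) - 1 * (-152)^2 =-346558 / 15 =-23103.87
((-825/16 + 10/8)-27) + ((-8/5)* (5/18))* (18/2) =-1301/16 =-81.31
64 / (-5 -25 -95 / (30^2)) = -11520 / 5419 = -2.13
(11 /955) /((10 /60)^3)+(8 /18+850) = 7330954 /8595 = 852.93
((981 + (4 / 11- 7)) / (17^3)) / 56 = 5359 / 1513204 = 0.00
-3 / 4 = -0.75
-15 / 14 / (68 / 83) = -1245 / 952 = -1.31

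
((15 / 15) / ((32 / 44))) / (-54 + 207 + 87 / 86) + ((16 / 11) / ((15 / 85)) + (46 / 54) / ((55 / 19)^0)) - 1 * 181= -901602133 / 5245020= -171.90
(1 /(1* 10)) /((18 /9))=1 /20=0.05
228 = 228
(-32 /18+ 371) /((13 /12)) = 13292 /39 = 340.82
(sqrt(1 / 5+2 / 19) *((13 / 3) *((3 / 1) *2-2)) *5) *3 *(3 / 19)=156 *sqrt(2755) / 361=22.68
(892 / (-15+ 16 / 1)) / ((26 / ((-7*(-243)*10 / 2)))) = 3793230 / 13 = 291786.92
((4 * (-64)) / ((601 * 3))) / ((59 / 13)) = -3328 / 106377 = -0.03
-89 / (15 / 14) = -83.07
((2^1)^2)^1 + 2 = 6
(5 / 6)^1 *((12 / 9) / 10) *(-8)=-8 / 9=-0.89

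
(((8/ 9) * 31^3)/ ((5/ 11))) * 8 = 466063.64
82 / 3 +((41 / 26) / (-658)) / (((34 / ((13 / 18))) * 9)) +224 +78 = 2387181847 / 7248528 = 329.33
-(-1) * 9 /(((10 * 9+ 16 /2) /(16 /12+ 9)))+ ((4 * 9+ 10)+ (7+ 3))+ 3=5875 /98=59.95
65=65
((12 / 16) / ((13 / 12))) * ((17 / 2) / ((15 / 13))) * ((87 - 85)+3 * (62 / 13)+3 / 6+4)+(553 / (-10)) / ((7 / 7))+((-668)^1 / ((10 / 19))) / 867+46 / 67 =50.04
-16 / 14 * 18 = -144 / 7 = -20.57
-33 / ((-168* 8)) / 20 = 11 / 8960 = 0.00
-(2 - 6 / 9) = -4 / 3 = -1.33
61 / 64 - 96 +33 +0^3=-3971 / 64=-62.05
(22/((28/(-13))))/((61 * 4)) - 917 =-3132615/3416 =-917.04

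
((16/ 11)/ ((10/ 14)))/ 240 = 7/ 825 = 0.01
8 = 8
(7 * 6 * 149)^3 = 245079325512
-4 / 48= -1 / 12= -0.08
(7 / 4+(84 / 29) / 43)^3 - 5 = 1.00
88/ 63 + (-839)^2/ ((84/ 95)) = 28659691/ 36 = 796102.53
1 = 1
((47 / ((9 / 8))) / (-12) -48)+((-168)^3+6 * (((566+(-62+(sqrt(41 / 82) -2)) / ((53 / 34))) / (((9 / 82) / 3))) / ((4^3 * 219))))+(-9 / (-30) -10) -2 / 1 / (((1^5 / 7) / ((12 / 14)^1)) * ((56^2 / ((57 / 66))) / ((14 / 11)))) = -33563618640721921 / 7078412880+697 * sqrt(2) / 185712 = -4741687.04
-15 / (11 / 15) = -225 / 11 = -20.45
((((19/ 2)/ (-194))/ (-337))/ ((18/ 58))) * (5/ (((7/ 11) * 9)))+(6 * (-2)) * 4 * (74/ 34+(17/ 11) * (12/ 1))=-13789783604965/ 13863927924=-994.65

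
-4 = -4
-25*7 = -175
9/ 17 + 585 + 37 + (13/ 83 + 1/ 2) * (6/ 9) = 2637020/ 4233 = 622.97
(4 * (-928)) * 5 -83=-18643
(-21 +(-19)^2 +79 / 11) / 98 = 3.54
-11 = -11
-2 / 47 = -0.04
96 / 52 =24 / 13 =1.85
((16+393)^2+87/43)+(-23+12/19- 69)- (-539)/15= 2049374093/12255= 167227.59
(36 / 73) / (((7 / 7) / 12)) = 432 / 73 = 5.92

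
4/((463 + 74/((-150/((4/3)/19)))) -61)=8550/859201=0.01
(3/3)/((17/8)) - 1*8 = -7.53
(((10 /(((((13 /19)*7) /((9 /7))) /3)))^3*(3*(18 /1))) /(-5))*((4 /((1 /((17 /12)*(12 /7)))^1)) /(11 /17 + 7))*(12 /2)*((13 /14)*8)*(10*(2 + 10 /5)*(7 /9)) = -17978870676326400 /1809323971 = -9936789.08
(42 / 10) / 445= 0.01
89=89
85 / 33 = 2.58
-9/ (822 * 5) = -3/ 1370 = -0.00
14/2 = 7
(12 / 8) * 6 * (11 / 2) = 99 / 2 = 49.50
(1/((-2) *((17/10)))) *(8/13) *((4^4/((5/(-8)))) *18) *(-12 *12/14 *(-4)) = 84934656/1547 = 54902.82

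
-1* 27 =-27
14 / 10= 7 / 5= 1.40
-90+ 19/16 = -1421/16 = -88.81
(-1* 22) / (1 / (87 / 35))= -1914 / 35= -54.69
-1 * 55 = -55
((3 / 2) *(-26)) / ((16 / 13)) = -507 / 16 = -31.69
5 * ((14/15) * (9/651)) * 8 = 16/31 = 0.52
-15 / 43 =-0.35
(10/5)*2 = 4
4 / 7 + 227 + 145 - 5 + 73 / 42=15511 / 42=369.31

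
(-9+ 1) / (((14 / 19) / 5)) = -380 / 7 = -54.29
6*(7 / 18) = 7 / 3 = 2.33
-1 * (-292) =292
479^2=229441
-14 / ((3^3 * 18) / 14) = -98 / 243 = -0.40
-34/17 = -2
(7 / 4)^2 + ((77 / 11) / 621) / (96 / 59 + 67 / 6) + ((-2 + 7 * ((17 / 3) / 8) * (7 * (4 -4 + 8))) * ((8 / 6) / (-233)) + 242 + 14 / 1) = 42853145867 / 166429104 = 257.49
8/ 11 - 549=-6031/ 11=-548.27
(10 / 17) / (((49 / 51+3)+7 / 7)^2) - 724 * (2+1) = -2171.98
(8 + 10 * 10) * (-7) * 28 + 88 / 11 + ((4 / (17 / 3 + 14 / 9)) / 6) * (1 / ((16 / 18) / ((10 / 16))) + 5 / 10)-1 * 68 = -44154009 / 2080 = -21227.89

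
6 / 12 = 1 / 2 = 0.50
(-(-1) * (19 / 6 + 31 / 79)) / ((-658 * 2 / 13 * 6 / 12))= -3133 / 44556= -0.07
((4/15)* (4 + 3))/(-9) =-28/135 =-0.21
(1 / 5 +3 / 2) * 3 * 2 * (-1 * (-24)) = 1224 / 5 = 244.80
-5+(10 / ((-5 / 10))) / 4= -10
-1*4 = -4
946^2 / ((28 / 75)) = 16779675 / 7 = 2397096.43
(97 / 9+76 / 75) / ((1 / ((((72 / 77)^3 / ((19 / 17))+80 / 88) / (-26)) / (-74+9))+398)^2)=134318252945423197 / 23232909919168886724225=0.00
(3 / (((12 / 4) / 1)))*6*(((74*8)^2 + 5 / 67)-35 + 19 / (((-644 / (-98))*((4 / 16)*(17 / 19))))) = 55083174516 / 26197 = 2102652.00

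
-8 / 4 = -2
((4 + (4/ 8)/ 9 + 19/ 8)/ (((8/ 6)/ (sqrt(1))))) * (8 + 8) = 463/ 6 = 77.17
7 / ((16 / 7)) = 3.06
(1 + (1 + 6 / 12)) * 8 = 20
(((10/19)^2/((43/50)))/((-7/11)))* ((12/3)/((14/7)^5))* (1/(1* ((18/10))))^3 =-859375/79213869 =-0.01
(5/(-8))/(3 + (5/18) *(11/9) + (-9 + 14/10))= 2025/13804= 0.15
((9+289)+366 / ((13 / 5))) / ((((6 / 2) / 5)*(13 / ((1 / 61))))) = 0.92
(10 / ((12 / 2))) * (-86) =-143.33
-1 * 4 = -4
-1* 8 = -8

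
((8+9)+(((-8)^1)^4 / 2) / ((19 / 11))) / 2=22851 / 38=601.34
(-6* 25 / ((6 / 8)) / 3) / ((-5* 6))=20 / 9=2.22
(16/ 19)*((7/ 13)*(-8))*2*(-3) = 5376/ 247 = 21.77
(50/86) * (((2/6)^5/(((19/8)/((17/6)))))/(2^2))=425/595593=0.00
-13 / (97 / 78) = -1014 / 97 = -10.45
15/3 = 5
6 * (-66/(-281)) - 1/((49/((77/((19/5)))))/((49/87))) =546403/464493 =1.18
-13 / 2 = -6.50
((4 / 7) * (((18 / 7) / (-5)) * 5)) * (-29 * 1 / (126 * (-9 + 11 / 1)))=58 / 343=0.17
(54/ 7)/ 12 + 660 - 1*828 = -2343/ 14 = -167.36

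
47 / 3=15.67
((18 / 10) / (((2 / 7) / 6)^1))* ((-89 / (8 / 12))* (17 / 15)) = -285957 / 50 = -5719.14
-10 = -10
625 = 625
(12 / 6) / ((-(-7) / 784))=224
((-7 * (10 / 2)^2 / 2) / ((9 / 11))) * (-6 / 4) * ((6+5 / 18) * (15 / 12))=1087625 / 864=1258.83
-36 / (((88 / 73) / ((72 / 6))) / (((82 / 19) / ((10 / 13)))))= -2101086 / 1045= -2010.61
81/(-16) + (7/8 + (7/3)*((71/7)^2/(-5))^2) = 983.63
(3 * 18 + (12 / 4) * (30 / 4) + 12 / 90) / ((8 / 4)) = 2299 / 60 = 38.32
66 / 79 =0.84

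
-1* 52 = -52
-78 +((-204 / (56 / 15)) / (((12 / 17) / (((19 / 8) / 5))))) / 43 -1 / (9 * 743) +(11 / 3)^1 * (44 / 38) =-182610783109 / 2447548992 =-74.61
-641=-641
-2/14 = -1/7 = -0.14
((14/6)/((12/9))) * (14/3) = 49/6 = 8.17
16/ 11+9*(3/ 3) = 115/ 11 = 10.45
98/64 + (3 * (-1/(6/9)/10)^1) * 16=-907/160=-5.67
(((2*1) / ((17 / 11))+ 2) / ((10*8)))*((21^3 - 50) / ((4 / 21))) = 1354017 / 680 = 1991.20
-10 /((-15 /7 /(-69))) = -322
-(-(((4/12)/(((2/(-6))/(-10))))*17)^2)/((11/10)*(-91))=-289000/1001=-288.71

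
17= 17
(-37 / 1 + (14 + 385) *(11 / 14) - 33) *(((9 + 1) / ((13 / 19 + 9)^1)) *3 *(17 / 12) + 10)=2578665 / 736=3503.62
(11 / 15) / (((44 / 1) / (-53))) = -53 / 60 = -0.88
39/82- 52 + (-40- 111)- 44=-20215/82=-246.52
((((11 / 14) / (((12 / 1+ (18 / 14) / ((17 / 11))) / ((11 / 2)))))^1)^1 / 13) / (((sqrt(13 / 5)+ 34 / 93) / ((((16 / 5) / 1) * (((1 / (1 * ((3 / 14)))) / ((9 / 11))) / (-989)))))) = 1335536048 / 18845625400407 - 1217694632 * sqrt(65) / 31409375667345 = -0.00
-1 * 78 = -78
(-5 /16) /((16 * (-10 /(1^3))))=1 /512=0.00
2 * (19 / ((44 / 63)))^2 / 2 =1432809 / 1936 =740.09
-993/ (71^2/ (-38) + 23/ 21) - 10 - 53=-5821767/ 104987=-55.45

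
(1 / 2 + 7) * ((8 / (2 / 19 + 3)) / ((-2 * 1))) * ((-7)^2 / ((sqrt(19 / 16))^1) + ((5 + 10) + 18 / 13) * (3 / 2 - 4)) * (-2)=-607050 / 767 + 11760 * sqrt(19) / 59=77.36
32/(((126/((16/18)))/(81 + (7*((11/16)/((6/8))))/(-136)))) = 528460/28917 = 18.28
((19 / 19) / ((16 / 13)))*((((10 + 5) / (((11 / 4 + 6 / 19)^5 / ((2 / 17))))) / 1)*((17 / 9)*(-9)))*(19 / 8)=-146783148720 / 686719856393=-0.21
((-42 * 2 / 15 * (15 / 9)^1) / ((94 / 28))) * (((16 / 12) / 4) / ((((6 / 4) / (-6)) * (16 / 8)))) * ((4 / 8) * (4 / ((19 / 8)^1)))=12544 / 8037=1.56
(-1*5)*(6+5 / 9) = -295 / 9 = -32.78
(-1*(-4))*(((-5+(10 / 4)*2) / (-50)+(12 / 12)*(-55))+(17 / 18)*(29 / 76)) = -74747 / 342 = -218.56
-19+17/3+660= 1940/3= 646.67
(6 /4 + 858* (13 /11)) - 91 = 1849 /2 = 924.50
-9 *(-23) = 207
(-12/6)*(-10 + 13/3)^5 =2839714/243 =11686.07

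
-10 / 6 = -5 / 3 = -1.67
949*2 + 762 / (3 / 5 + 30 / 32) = 98138 / 41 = 2393.61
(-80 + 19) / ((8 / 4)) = -61 / 2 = -30.50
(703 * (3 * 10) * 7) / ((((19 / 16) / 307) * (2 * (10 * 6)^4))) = 79513 / 54000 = 1.47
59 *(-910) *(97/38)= -2603965/19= -137050.79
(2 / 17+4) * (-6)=-420 / 17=-24.71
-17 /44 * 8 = -34 /11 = -3.09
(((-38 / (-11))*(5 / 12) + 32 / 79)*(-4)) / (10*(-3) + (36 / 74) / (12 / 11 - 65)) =250147787 / 1017418248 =0.25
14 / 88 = 7 / 44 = 0.16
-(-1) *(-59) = -59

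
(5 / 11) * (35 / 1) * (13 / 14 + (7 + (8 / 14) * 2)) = 3175 / 22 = 144.32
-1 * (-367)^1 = 367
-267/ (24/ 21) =-1869/ 8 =-233.62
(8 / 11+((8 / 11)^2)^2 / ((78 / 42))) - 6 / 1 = -974902 / 190333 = -5.12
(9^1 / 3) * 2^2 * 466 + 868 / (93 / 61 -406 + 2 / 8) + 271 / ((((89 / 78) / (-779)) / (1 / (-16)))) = 1204602704501 / 70225272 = 17153.41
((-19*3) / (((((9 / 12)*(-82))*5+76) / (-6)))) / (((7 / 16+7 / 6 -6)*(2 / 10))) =164160 / 97693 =1.68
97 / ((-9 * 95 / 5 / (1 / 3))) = -97 / 513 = -0.19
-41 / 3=-13.67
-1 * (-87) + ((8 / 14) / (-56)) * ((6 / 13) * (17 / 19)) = 1052910 / 12103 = 87.00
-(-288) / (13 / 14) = 4032 / 13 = 310.15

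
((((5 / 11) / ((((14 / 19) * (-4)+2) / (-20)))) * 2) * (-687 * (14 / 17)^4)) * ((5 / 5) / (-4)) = 1516.11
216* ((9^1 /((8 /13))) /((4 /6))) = 9477 /2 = 4738.50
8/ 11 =0.73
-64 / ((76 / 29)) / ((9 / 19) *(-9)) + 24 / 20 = 2806 / 405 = 6.93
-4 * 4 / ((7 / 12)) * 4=-768 / 7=-109.71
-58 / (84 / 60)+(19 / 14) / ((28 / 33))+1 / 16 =-31177 / 784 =-39.77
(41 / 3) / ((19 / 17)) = 697 / 57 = 12.23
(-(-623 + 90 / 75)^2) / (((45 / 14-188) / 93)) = 12584977062 / 64675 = 194587.97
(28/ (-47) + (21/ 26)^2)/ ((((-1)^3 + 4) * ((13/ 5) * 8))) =8995/ 9912864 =0.00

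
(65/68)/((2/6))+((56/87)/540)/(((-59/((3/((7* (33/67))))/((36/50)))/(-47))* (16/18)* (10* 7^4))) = 2855055036313/995608917072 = 2.87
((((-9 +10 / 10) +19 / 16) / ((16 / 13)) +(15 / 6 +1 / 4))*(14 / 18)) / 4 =-0.54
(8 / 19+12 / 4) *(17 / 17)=65 / 19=3.42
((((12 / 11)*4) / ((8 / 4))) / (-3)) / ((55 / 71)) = -568 / 605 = -0.94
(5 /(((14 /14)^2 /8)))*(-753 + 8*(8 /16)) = -29960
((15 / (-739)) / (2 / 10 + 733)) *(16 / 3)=-200 / 1354587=-0.00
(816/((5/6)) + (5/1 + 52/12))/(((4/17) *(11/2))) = 11458/15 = 763.87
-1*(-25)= 25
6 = 6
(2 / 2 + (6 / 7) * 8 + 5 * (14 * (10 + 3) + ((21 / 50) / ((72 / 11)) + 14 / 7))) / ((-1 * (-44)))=1559339 / 73920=21.09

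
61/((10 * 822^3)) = 61/5554122480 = 0.00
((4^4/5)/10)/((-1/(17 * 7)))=-15232/25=-609.28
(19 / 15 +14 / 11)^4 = 30821664721 / 741200625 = 41.58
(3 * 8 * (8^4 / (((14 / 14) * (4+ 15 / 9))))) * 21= 6193152 / 17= 364303.06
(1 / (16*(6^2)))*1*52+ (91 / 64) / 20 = 1859 / 11520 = 0.16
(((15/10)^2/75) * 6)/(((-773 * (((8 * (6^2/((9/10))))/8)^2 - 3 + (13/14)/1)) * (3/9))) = -63/144106525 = -0.00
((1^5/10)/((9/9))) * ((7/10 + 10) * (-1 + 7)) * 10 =321/5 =64.20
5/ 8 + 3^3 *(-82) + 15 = -17587/ 8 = -2198.38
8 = 8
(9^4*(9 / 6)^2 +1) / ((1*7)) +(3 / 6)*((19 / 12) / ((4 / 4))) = 354451 / 168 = 2109.83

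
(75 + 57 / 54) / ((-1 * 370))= -37 / 180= -0.21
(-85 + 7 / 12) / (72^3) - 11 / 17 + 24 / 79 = -2066168395 / 6015264768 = -0.34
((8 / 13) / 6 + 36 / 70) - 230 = -313108 / 1365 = -229.38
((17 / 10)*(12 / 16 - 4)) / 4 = -221 / 160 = -1.38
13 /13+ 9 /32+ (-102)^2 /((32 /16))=166505 /32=5203.28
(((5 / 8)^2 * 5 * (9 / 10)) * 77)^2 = 18320.05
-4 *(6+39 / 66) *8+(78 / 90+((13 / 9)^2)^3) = -5873909084 / 29229255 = -200.96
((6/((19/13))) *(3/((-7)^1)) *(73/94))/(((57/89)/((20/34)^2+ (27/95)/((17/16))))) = -4267983252/3260802895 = -1.31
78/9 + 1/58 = 1511/174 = 8.68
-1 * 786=-786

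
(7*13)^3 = 753571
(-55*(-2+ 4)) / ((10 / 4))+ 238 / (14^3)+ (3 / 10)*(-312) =-134763 / 980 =-137.51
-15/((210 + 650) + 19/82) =-410/23513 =-0.02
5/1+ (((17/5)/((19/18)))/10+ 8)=6328/475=13.32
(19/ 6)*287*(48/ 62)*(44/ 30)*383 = 183787912/ 465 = 395242.82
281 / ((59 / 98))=27538 / 59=466.75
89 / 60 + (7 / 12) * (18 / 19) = 2321 / 1140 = 2.04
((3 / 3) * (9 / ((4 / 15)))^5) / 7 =44840334375 / 7168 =6255627.01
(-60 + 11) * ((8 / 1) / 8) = -49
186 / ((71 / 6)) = 1116 / 71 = 15.72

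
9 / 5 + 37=194 / 5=38.80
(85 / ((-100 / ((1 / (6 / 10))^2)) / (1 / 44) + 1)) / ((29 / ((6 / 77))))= -510 / 3534839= -0.00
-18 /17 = -1.06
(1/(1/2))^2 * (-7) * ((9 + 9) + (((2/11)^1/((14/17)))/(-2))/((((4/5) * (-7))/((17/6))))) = -467141/924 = -505.56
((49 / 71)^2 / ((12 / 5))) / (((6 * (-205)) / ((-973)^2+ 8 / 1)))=-152.75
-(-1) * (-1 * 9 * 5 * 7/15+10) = -11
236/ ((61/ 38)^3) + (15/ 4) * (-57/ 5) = 12985417/ 907924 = 14.30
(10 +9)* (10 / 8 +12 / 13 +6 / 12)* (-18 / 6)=-7923 / 52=-152.37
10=10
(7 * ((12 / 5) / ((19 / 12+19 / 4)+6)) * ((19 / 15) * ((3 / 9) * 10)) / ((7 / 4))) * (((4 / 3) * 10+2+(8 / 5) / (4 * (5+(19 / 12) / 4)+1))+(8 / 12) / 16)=50.76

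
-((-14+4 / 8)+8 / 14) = 12.93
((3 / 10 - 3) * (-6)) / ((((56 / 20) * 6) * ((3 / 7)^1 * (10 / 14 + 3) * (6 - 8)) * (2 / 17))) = -1071 / 416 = -2.57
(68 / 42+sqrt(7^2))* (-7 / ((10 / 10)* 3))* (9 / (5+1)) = -30.17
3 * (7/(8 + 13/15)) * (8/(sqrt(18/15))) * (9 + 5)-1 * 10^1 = -10 + 840 * sqrt(30)/19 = 232.15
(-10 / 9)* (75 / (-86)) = 125 / 129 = 0.97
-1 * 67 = -67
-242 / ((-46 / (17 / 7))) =2057 / 161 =12.78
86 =86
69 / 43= 1.60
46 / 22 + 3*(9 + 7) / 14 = 425 / 77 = 5.52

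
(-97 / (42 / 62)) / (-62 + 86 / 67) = 201469 / 85428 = 2.36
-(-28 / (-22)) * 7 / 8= -49 / 44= -1.11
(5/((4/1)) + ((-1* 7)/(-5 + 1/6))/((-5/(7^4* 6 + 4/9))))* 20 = -7258673/87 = -83433.02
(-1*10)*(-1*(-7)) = -70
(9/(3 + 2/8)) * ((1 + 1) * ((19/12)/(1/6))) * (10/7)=6840/91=75.16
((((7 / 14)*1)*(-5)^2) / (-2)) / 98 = -25 / 392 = -0.06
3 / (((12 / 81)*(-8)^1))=-81 / 32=-2.53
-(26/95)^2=-676/9025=-0.07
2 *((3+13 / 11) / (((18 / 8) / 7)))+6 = 3170 / 99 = 32.02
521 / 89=5.85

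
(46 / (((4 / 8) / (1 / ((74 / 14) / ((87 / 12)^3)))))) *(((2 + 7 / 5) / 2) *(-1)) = -66752693 / 5920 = -11275.79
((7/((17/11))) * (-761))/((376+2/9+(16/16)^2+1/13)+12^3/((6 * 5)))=-34279245/4325072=-7.93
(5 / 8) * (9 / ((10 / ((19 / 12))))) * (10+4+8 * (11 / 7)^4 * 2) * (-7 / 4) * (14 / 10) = -1526859 / 6272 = -243.44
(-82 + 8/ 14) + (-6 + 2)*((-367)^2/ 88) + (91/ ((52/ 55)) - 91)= -1909109/ 308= -6198.41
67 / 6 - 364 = -2117 / 6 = -352.83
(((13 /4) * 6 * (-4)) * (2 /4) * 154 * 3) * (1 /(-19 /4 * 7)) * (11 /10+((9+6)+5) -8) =674388 /95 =7098.82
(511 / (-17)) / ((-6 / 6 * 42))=73 / 102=0.72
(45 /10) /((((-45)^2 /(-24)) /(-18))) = 24 /25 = 0.96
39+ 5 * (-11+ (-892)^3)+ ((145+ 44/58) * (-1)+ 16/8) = -102911186393/29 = -3548661599.76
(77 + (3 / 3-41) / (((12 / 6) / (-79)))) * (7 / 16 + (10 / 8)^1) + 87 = 46131 / 16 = 2883.19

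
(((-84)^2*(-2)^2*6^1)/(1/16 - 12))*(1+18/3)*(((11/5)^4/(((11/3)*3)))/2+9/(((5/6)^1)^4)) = -233847806976/119375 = -1958934.51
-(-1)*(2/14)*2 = 0.29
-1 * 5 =-5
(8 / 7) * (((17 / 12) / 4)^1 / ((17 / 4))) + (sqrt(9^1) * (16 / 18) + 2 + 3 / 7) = 109 / 21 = 5.19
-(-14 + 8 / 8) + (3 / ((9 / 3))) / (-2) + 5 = 35 / 2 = 17.50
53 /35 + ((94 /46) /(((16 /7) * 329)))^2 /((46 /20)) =82541103 /54508160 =1.51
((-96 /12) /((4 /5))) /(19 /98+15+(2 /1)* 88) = -0.05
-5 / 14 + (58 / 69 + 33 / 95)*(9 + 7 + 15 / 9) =20.63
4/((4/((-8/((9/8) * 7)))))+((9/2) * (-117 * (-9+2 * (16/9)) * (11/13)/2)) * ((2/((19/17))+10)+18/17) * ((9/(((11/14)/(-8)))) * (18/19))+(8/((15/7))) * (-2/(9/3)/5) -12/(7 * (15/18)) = -1352710.17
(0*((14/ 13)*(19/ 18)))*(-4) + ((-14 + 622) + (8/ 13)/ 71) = 561192/ 923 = 608.01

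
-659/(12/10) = -3295/6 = -549.17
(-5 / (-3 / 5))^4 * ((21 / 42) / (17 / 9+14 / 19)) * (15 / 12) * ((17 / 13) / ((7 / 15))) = 3154296875 / 980616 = 3216.65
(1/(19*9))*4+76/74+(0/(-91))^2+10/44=177847/139194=1.28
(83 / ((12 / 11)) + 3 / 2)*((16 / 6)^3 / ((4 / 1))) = 29792 / 81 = 367.80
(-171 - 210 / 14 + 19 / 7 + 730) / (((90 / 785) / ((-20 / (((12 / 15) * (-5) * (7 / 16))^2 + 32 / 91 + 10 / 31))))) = -38742098720 / 1517949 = -25522.66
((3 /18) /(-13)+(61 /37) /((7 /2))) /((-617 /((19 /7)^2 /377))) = -3341777 /230259183882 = -0.00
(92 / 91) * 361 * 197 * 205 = 1341266620 / 91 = 14739193.63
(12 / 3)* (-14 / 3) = -56 / 3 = -18.67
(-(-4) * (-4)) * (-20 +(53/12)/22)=10454/33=316.79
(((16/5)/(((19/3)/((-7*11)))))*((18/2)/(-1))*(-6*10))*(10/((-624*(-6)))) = -56.11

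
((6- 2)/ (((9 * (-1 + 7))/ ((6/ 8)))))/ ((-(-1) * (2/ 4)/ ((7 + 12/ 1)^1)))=19/ 9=2.11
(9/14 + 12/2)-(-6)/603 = 18721/2814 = 6.65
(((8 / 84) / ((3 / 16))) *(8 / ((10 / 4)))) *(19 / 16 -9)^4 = 48828125 / 8064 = 6055.08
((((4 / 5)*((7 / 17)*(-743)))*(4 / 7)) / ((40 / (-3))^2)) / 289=-6687 / 2456500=-0.00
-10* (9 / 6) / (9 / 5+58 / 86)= -3225 / 532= -6.06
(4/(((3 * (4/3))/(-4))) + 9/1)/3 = 5/3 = 1.67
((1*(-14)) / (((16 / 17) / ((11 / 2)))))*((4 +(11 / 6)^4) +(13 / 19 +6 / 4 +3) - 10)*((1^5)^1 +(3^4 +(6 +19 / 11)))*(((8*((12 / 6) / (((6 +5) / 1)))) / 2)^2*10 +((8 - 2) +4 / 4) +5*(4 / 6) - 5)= -2435189498581 / 2979504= -817313.72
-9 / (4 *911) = -9 / 3644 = -0.00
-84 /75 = -28 /25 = -1.12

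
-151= -151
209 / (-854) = -209 / 854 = -0.24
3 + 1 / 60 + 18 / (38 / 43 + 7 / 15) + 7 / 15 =878639 / 52260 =16.81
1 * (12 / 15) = 4 / 5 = 0.80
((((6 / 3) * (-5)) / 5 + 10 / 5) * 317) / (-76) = 0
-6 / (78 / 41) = -3.15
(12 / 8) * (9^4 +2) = 19689 / 2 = 9844.50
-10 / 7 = -1.43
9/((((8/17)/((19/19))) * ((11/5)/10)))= 3825/44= 86.93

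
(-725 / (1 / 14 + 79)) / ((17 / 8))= -81200 / 18819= -4.31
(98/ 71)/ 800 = 49/ 28400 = 0.00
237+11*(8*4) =589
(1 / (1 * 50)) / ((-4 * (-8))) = 1 / 1600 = 0.00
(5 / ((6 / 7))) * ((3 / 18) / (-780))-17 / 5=-95507 / 28080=-3.40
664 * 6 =3984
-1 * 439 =-439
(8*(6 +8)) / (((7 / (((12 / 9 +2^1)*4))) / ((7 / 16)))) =280 / 3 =93.33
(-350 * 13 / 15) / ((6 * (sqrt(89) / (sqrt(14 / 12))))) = -455 * sqrt(3738) / 4806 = -5.79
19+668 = 687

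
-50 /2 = -25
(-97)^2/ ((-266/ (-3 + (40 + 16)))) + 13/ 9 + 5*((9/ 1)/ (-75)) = -22430357/ 11970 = -1873.88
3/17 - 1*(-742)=12617/17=742.18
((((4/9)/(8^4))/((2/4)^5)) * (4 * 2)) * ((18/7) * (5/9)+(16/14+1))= 25/252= 0.10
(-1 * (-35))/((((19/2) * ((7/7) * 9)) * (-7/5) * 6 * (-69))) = 0.00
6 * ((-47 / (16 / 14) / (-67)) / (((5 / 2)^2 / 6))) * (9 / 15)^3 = 159894 / 209375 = 0.76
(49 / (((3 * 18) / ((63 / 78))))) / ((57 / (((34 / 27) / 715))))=5831 / 257490090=0.00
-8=-8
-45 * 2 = -90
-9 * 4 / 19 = -36 / 19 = -1.89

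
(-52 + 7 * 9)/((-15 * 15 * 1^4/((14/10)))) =-77/1125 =-0.07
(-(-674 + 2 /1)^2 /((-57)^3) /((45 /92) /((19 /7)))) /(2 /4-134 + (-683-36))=-1318912 /83093175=-0.02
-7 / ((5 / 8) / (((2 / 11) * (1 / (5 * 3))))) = -0.14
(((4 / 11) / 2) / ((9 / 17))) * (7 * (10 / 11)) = 2380 / 1089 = 2.19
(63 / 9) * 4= 28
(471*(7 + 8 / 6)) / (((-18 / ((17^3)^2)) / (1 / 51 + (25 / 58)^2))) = -196384787730275 / 181656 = -1081080656.46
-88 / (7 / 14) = -176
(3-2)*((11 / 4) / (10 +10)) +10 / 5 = 171 / 80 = 2.14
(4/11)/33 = 4/363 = 0.01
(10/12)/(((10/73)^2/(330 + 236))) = 1508107/60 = 25135.12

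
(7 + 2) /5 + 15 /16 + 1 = 299 /80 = 3.74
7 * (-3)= -21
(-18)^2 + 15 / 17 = 5523 / 17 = 324.88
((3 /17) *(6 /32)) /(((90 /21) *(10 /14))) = 147 /13600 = 0.01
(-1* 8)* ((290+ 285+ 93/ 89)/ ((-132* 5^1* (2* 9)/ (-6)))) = -102536/ 44055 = -2.33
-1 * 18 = -18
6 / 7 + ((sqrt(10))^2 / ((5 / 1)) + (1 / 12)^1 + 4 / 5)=1571 / 420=3.74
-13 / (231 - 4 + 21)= -13 / 248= -0.05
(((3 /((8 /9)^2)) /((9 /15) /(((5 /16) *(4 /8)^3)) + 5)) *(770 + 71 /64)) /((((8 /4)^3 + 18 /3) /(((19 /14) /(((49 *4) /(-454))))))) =-32.29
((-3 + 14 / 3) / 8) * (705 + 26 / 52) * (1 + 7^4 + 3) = 16967275 / 48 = 353484.90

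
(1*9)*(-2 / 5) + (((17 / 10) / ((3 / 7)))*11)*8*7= 36598 / 15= 2439.87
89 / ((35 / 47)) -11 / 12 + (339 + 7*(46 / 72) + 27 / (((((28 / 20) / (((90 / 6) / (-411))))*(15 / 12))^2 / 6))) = 19125974416 / 41385645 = 462.14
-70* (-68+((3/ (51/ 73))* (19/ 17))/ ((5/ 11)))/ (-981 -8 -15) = -4.00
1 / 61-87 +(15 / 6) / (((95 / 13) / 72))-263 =-377083 / 1159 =-325.35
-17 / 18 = -0.94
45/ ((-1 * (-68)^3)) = 45/ 314432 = 0.00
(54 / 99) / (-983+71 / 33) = -9 / 16184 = -0.00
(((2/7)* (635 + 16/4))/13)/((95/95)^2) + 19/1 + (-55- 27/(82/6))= -89289/3731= -23.93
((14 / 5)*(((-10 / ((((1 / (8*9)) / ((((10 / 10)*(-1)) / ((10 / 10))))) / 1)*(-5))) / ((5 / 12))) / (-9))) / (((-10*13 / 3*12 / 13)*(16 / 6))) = -126 / 125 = -1.01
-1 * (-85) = 85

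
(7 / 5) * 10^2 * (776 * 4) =434560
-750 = -750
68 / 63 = 1.08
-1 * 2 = -2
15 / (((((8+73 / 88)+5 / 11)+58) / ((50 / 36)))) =5500 / 17763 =0.31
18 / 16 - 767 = -6127 / 8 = -765.88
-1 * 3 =-3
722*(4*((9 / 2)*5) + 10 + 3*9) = 91694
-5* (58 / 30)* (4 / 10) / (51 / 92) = -5336 / 765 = -6.98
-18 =-18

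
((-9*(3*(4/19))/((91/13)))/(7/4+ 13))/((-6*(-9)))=-8/7847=-0.00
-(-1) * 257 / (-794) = -257 / 794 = -0.32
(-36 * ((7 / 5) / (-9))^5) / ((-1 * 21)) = -9604 / 61509375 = -0.00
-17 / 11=-1.55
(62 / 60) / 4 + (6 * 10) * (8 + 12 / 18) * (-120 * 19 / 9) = -5269323 / 40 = -131733.08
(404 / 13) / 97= 404 / 1261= 0.32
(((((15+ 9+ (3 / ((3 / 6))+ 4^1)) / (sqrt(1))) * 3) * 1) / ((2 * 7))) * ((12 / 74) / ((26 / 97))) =14841 / 3367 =4.41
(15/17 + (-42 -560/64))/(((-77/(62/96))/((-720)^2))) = 283826700/1309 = 216827.12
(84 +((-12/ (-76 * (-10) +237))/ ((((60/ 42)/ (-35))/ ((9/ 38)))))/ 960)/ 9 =169729427/ 18185280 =9.33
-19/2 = -9.50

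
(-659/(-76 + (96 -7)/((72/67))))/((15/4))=-63264/2455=-25.77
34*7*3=714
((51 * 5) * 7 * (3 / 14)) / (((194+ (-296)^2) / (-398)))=-10149 / 5854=-1.73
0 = 0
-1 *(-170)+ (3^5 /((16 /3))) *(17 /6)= 9571 /32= 299.09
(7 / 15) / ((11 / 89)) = 623 / 165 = 3.78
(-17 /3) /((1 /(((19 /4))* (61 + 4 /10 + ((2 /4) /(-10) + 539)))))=-3878261 /240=-16159.42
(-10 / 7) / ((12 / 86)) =-215 / 21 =-10.24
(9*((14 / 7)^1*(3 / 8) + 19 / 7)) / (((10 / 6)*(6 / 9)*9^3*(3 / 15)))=97 / 504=0.19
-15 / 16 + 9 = 129 / 16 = 8.06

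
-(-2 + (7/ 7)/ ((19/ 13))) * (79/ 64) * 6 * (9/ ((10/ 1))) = 10665/ 1216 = 8.77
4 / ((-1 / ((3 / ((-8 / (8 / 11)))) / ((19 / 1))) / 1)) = 12 / 209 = 0.06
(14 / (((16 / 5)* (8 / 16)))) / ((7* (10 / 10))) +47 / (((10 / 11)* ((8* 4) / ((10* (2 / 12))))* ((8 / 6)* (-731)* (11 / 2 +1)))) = 1519963 / 1216384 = 1.25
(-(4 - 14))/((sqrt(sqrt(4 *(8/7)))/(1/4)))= 5 *2^(3/4) *7^(1/4)/8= 1.71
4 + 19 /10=59 /10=5.90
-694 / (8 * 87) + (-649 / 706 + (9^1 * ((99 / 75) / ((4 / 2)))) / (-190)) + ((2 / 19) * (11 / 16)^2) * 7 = -14932042219 / 9336144000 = -1.60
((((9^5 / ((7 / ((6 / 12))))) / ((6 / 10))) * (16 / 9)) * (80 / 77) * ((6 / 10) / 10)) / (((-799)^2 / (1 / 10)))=209952 / 1720490695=0.00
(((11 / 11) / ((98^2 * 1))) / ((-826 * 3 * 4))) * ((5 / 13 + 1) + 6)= -1 / 12890969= -0.00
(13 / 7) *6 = 78 / 7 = 11.14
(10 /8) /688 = 0.00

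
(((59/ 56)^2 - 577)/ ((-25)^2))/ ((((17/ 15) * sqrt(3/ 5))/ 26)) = -23477883 * sqrt(15)/ 3332000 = -27.29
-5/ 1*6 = -30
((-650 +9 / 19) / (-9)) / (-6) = -12.03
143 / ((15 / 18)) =858 / 5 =171.60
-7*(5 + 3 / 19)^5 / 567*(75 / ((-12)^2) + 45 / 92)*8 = -5039358442160 / 13838917311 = -364.14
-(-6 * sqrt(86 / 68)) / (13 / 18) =54 * sqrt(1462) / 221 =9.34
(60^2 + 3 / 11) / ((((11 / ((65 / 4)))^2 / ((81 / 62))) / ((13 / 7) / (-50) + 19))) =3598086724479 / 18484928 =194649.76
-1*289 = -289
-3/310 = -0.01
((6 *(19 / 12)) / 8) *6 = 57 / 8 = 7.12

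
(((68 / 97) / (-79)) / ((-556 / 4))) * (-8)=-544 / 1065157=-0.00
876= 876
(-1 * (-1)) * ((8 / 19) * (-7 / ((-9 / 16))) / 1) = 896 / 171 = 5.24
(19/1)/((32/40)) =95/4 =23.75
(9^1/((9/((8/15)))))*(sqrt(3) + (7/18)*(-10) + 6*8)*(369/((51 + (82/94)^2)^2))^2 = 1080722867717346507*sqrt(3)/106824967375992100000 + 47671886498198507031/106824967375992100000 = 0.46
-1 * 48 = -48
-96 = -96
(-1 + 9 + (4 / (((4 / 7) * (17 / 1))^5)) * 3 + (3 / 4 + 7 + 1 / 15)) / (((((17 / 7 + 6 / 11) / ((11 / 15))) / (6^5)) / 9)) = 272944.41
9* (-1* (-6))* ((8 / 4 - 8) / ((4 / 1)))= -81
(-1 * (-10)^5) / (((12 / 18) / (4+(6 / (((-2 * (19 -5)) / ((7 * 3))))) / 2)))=262500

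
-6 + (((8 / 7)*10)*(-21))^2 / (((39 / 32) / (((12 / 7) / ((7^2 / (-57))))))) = -420276354 / 4459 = -94253.50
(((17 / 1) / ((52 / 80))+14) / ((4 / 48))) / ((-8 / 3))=-2349 / 13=-180.69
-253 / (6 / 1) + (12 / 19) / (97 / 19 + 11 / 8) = -248629 / 5910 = -42.07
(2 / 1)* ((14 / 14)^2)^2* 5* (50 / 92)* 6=750 / 23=32.61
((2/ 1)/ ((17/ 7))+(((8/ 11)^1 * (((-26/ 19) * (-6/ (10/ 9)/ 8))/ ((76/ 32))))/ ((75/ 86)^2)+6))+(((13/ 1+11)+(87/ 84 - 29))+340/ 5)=420752598879/ 5906862500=71.23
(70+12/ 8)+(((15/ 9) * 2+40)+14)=773/ 6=128.83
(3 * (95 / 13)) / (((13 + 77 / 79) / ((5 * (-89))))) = -3339725 / 4784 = -698.10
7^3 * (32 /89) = 123.33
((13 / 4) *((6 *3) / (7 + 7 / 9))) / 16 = 1053 / 2240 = 0.47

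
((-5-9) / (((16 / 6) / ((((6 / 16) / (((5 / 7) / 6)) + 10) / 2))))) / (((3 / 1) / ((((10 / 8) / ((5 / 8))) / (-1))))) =1841 / 80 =23.01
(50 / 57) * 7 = 350 / 57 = 6.14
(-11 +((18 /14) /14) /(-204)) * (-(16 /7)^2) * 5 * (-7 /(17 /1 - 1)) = -733070 /5831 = -125.72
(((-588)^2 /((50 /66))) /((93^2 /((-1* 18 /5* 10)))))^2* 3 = 6248538088353792 /577200625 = 10825591.34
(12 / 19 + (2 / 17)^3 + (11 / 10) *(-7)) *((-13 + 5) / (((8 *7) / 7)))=6596639 / 933470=7.07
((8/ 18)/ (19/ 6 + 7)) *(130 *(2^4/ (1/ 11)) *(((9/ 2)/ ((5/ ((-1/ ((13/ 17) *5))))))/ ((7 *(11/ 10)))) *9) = -117504/ 427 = -275.19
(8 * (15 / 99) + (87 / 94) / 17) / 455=66791 / 23993970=0.00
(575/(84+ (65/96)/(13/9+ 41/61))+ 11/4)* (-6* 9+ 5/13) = -6434492809/12541404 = -513.06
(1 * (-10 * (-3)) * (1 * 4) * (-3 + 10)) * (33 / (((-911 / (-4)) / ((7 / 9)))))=86240 / 911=94.67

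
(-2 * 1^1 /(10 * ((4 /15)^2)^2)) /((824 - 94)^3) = -81 /796706816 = -0.00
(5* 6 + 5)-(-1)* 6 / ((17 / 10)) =655 / 17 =38.53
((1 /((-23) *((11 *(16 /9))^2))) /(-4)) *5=405 /2849792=0.00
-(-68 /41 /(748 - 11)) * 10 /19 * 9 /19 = 0.00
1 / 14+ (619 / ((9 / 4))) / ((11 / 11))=34673 / 126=275.18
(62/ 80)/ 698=0.00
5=5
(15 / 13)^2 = 225 / 169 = 1.33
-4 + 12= 8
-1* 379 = -379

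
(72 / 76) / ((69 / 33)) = 198 / 437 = 0.45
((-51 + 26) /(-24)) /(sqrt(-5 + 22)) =25*sqrt(17) /408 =0.25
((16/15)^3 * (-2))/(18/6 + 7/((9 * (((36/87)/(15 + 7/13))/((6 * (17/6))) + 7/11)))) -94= -58820378066/621942375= -94.58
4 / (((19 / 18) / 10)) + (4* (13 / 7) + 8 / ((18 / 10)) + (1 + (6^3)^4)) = 2605608516961 / 1197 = 2176782386.77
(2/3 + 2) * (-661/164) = -1322/123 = -10.75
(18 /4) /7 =0.64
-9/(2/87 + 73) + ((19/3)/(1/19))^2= 827922266/57177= 14479.99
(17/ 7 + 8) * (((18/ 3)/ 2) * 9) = 1971/ 7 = 281.57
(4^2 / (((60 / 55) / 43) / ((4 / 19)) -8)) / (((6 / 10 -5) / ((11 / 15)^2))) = 41624 / 167715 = 0.25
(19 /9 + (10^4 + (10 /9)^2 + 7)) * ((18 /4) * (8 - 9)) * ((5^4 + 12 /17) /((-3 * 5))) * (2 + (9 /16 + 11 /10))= 1263545477579 /183600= 6882055.98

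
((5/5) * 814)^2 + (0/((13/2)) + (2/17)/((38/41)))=214018549/323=662596.13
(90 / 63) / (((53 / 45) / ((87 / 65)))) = 1.62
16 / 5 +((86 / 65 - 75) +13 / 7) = -68.62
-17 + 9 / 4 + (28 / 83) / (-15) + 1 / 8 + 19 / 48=-94631 / 6640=-14.25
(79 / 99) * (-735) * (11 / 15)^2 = -42581 / 135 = -315.41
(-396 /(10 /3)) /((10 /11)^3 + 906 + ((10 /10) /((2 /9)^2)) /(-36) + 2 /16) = -12649824 /96504295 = -0.13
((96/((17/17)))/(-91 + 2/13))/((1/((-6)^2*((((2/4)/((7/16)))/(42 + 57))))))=-39936/90937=-0.44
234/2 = 117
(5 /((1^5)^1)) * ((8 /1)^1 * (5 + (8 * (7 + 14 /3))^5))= 68841472048600 /243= 283298238883.13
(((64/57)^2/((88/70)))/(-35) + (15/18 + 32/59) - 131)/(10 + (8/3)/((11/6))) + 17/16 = -1981789591/193224528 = -10.26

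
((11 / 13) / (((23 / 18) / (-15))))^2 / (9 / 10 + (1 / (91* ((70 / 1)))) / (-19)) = 41061289500 / 374542051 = 109.63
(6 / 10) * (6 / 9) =2 / 5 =0.40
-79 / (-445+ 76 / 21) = 1659 / 9269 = 0.18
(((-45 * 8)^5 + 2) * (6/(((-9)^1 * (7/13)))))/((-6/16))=-1257696460799584/63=-19963435885707.68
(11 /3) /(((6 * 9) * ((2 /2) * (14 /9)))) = 0.04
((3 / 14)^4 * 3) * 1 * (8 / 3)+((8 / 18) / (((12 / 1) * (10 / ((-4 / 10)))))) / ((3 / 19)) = 0.01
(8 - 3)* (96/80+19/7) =137/7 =19.57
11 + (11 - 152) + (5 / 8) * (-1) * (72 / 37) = -4855 / 37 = -131.22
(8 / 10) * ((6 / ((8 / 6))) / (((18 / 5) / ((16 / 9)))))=16 / 9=1.78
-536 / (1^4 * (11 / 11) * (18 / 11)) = -2948 / 9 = -327.56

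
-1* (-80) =80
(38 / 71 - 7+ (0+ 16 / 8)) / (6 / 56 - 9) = 8876 / 17679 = 0.50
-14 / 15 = -0.93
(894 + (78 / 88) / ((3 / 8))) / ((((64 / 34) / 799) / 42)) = 703123995 / 44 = 15980090.80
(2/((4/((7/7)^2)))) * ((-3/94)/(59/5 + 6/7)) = -105/83284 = -0.00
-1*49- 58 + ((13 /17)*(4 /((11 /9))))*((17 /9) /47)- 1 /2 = -111051 /1034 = -107.40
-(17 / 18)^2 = -289 / 324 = -0.89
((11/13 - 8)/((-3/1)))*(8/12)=62/39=1.59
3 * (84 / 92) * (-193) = -12159 / 23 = -528.65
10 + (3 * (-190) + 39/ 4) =-2201/ 4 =-550.25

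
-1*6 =-6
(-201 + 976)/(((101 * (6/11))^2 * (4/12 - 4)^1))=-8525/122412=-0.07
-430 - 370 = -800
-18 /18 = -1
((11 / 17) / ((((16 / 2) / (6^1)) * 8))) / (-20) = -33 / 10880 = -0.00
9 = 9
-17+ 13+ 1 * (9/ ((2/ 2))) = 5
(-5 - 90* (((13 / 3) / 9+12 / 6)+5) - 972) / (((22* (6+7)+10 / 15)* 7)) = -4951 / 6020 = -0.82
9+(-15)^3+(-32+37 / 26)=-88311 / 26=-3396.58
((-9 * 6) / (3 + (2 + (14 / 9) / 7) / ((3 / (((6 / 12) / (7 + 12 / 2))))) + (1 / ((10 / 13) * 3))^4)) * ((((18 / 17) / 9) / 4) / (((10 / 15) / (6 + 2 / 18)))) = -2606175000 / 548441981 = -4.75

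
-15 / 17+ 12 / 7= 99 / 119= 0.83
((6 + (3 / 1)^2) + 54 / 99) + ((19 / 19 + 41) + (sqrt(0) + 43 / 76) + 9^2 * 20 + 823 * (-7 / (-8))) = 2398.24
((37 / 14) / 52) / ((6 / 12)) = 37 / 364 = 0.10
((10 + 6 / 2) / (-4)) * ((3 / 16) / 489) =-13 / 10432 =-0.00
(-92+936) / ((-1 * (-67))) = 844 / 67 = 12.60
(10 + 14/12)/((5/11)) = 24.57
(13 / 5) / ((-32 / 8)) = -13 / 20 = -0.65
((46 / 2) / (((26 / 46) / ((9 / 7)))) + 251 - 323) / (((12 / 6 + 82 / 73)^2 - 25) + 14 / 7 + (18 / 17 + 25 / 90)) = 2920537134 / 1767114167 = 1.65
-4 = -4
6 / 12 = 1 / 2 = 0.50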